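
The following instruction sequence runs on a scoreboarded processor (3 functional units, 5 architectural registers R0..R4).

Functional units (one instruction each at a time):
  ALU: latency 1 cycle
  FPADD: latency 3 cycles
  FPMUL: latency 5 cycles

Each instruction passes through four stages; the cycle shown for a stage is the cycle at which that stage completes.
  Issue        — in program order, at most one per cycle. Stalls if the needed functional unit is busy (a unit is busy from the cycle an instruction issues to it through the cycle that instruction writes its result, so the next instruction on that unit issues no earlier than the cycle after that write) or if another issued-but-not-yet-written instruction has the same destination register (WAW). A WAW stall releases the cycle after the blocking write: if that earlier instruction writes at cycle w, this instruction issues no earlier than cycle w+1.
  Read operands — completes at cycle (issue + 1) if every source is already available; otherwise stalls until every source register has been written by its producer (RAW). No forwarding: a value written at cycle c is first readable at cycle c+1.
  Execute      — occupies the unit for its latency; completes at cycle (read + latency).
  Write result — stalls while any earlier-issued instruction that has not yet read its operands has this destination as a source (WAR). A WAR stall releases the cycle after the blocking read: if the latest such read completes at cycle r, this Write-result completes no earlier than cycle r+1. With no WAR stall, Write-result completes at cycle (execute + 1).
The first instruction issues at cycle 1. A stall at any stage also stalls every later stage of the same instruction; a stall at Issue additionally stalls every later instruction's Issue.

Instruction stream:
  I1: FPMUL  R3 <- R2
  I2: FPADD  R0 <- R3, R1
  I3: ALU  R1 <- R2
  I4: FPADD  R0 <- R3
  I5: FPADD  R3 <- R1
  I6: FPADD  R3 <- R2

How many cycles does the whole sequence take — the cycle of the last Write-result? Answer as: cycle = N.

cycle = 31

1) issue 1, read 2, done 7, write 8
2) issue 2, read 9, done 12, write 13  <RAW R3: wait I1 write@8>
3) issue 3, read 4, done 5, write 10  <WAR R1: wait I2 read@9>
4) issue 14, read 15, done 18, write 19  <struct: FPADD busy until I2 writes@13>
5) issue 20, read 21, done 24, write 25  <struct: FPADD busy until I4 writes@19>
6) issue 26, read 27, done 30, write 31  <struct: FPADD busy until I5 writes@25>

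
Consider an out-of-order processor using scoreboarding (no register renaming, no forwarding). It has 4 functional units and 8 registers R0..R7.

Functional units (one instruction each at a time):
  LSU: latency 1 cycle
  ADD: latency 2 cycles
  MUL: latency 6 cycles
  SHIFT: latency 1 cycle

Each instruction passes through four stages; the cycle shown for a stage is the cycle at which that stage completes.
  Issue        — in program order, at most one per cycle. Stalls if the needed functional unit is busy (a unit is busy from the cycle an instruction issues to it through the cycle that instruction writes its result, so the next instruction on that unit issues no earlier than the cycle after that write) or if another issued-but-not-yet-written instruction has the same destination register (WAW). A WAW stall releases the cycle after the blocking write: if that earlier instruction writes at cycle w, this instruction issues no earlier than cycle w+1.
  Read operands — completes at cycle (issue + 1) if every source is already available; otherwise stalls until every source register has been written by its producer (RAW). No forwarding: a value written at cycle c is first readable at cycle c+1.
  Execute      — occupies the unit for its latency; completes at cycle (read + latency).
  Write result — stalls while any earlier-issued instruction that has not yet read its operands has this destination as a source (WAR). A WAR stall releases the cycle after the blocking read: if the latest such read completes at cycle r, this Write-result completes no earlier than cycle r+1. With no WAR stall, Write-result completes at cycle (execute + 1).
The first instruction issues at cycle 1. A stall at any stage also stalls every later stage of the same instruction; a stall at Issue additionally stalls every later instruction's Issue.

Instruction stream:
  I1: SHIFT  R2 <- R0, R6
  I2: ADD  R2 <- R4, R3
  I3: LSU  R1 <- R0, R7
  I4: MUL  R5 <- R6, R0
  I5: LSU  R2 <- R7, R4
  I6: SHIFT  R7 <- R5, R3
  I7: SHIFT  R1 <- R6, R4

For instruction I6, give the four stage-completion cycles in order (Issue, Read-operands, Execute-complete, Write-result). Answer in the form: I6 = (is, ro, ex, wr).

I1  is:1  ro:2  ex:3  wr:4
I2  is:5  ro:6  ex:8  wr:9  — WAW R2: wait I1 write@4
I3  is:6  ro:7  ex:8  wr:9
I4  is:7  ro:8  ex:14  wr:15
I5  is:10  ro:11  ex:12  wr:13  — struct: LSU busy until I3 writes@9
I6  is:11  ro:16  ex:17  wr:18  — RAW R5: wait I4 write@15
I7  is:19  ro:20  ex:21  wr:22  — struct: SHIFT busy until I6 writes@18

I6 = (11, 16, 17, 18)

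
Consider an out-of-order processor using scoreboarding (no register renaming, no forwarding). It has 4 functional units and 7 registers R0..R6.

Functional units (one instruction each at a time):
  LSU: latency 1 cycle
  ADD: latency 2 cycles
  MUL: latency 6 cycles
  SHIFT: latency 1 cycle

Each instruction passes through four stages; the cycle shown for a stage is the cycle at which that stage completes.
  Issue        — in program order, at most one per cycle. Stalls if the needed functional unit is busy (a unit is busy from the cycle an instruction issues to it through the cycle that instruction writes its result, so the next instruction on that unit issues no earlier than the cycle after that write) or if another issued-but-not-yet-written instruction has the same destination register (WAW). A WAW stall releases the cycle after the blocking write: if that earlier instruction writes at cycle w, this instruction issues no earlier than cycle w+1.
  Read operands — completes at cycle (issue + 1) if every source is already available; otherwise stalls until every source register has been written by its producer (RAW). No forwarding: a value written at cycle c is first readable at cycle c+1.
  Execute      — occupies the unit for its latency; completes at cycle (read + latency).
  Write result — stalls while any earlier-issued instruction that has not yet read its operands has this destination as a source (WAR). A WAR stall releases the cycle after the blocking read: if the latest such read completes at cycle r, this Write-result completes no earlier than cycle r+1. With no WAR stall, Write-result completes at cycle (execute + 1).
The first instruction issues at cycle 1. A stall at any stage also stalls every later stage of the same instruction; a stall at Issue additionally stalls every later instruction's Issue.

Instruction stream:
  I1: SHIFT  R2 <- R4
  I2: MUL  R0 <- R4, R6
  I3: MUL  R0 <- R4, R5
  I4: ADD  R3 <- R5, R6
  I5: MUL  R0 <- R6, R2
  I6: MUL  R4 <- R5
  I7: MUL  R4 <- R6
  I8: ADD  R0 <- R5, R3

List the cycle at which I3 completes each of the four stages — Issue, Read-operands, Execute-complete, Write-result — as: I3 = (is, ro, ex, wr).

I3 = (11, 12, 18, 19)

c1: I1→SHIFT
c2: I1 RO, I2→MUL
c3: I1 EX, I2 RO
c4: I1 WR R2
c9: I2 EX
c10: I2 WR R0
c11: I3→MUL
c12: I3 RO, I4→ADD
c13: I4 RO
c15: I4 EX
c16: I4 WR R3
c18: I3 EX
c19: I3 WR R0
c20: I5→MUL
c21: I5 RO
c27: I5 EX
c28: I5 WR R0
c29: I6→MUL
c30: I6 RO
c36: I6 EX
c37: I6 WR R4
c38: I7→MUL
c39: I7 RO, I8→ADD
c40: I8 RO
c42: I8 EX
c43: I8 WR R0
c45: I7 EX
c46: I7 WR R4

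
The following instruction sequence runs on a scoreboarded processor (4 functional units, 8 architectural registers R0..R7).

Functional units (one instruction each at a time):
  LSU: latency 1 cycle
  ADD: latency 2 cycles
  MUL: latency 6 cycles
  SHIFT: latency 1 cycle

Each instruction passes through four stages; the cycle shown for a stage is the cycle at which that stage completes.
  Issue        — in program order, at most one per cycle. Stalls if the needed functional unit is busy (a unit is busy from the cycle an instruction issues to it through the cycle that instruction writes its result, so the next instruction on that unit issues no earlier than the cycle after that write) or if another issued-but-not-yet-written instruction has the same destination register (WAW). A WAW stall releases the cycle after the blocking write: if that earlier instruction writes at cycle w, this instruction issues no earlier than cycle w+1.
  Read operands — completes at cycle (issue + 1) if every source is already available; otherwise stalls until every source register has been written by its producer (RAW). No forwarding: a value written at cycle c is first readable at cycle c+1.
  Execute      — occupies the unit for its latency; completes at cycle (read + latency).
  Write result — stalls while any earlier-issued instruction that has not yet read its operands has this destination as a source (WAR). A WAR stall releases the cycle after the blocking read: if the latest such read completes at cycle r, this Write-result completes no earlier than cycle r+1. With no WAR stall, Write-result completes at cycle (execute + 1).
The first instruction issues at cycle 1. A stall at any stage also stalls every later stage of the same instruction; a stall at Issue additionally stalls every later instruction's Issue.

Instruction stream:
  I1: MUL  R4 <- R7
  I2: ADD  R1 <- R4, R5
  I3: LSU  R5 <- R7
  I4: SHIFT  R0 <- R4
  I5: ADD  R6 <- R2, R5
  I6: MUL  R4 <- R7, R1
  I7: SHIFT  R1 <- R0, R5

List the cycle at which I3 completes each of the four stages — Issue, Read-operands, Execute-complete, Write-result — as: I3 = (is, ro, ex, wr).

1) issue 1, read 2, done 8, write 9
2) issue 2, read 10, done 12, write 13  <RAW R4: wait I1 write@9>
3) issue 3, read 4, done 5, write 11  <WAR R5: wait I2 read@10>
4) issue 4, read 10, done 11, write 12  <RAW R4: wait I1 write@9>
5) issue 14, read 15, done 17, write 18  <struct: ADD busy until I2 writes@13>
6) issue 15, read 16, done 22, write 23
7) issue 16, read 17, done 18, write 19

I3 = (3, 4, 5, 11)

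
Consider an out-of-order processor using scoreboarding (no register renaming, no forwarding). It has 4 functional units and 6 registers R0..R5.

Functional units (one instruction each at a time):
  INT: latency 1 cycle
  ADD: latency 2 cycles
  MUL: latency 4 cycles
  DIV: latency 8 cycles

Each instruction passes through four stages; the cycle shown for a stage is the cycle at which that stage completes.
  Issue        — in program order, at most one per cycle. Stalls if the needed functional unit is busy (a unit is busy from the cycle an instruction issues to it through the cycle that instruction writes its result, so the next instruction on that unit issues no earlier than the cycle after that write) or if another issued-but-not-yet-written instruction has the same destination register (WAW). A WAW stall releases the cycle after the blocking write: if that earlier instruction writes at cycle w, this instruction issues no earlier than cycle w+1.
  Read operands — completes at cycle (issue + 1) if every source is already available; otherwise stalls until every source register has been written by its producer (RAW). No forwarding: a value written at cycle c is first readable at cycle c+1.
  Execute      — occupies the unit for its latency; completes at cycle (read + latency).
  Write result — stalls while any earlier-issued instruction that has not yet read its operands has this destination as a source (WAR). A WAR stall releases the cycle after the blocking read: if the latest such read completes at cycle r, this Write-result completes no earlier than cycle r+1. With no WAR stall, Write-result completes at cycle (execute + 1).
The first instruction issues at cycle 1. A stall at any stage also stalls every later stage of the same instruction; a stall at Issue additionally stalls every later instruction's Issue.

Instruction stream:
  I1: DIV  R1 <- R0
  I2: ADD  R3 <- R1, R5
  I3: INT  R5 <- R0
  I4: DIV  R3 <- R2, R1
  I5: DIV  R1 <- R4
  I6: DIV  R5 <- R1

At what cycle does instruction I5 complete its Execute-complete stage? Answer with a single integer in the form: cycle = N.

cycle = 36

[1] I1 issues→DIV
[2] I1 reads; I2 issues→ADD
[3] I3 issues→INT
[4] I3 reads
[5] I3 exec-done
[10] I1 exec-done
[11] I1 writes R1
[12] I2 reads
[13] I3 writes R5
[14] I2 exec-done
[15] I2 writes R3
[16] I4 issues→DIV
[17] I4 reads
[25] I4 exec-done
[26] I4 writes R3
[27] I5 issues→DIV
[28] I5 reads
[36] I5 exec-done
[37] I5 writes R1
[38] I6 issues→DIV
[39] I6 reads
[47] I6 exec-done
[48] I6 writes R5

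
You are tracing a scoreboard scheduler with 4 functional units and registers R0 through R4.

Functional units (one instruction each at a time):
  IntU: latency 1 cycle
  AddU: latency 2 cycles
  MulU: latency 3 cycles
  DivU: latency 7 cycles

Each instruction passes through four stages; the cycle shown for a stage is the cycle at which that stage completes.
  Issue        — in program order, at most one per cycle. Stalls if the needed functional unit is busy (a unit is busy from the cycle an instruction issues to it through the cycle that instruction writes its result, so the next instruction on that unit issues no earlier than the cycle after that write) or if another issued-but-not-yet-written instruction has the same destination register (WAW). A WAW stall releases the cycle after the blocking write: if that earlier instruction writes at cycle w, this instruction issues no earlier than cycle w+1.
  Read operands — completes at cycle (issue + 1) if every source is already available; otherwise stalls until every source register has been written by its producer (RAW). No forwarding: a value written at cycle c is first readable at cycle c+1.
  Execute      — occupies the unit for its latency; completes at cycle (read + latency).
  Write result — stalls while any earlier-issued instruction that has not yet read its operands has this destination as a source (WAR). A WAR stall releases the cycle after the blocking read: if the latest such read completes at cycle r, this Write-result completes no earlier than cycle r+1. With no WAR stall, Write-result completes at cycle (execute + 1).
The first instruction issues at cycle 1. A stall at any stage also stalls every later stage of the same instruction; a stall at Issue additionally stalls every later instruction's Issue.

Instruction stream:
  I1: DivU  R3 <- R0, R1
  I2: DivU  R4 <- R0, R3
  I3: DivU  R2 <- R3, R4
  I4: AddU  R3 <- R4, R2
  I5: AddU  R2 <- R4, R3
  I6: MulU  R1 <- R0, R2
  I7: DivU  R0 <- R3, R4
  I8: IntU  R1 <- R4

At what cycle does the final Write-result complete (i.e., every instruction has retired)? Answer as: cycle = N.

cycle = 48

I1  is:1  ro:2  ex:9  wr:10
I2  is:11  ro:12  ex:19  wr:20  — struct: DivU busy until I1 writes@10
I3  is:21  ro:22  ex:29  wr:30  — struct: DivU busy until I2 writes@20
I4  is:22  ro:31  ex:33  wr:34  — RAW R2: wait I3 write@30
I5  is:35  ro:36  ex:38  wr:39  — struct: AddU busy until I4 writes@34
I6  is:36  ro:40  ex:43  wr:44  — RAW R2: wait I5 write@39
I7  is:37  ro:38  ex:45  wr:46
I8  is:45  ro:46  ex:47  wr:48  — WAW R1: wait I6 write@44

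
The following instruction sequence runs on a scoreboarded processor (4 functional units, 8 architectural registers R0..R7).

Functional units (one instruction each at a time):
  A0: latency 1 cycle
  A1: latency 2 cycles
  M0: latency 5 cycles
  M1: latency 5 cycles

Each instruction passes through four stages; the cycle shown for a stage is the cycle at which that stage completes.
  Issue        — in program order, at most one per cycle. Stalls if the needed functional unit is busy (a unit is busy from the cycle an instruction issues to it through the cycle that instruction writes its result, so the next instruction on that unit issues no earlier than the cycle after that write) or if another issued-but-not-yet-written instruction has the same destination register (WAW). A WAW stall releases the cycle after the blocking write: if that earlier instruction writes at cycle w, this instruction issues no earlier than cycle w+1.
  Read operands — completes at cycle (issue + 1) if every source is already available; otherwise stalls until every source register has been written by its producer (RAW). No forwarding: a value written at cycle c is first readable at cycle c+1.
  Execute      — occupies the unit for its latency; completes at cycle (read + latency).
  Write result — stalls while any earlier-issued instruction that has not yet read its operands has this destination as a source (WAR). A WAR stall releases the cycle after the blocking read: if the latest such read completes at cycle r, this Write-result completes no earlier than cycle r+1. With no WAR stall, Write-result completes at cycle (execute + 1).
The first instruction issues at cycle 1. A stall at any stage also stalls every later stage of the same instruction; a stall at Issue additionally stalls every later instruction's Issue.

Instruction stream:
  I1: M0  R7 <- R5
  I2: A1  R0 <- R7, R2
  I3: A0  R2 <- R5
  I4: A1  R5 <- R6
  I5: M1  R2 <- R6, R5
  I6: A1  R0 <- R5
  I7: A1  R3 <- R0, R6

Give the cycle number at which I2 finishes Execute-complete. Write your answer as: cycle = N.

1) issue 1, read 2, done 7, write 8
2) issue 2, read 9, done 11, write 12  <RAW R7: wait I1 write@8>
3) issue 3, read 4, done 5, write 10  <WAR R2: wait I2 read@9>
4) issue 13, read 14, done 16, write 17  <struct: A1 busy until I2 writes@12>
5) issue 14, read 18, done 23, write 24  <RAW R5: wait I4 write@17>
6) issue 18, read 19, done 21, write 22  <struct: A1 busy until I4 writes@17>
7) issue 23, read 24, done 26, write 27  <struct: A1 busy until I6 writes@22>

cycle = 11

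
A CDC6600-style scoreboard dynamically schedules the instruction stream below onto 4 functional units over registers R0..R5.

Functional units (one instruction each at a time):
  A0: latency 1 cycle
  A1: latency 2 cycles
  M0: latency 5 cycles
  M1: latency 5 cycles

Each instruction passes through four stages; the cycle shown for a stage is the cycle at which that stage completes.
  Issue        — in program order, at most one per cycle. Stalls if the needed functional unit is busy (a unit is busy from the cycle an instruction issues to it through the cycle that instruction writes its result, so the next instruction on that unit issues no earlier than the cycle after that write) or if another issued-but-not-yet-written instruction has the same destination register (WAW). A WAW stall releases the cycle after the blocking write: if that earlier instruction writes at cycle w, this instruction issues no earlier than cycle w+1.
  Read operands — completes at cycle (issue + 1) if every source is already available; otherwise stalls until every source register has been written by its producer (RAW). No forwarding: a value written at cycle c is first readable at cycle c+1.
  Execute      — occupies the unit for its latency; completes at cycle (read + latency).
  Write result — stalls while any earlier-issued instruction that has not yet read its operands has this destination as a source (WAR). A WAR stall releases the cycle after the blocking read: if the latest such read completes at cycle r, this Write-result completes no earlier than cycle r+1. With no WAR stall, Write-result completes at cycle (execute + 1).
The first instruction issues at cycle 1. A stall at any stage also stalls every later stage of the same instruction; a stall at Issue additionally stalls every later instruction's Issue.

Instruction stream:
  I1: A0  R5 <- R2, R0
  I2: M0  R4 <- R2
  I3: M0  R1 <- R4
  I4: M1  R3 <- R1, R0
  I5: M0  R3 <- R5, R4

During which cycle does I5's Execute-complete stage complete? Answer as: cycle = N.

I1: IS=1 RO=2 EX=3 WR=4
I2: IS=2 RO=3 EX=8 WR=9
I3: IS=10 RO=11 EX=16 WR=17  [struct: M0 busy until I2 writes@9]
I4: IS=11 RO=18 EX=23 WR=24  [RAW R1: wait I3 write@17]
I5: IS=25 RO=26 EX=31 WR=32  [WAW R3: wait I4 write@24]

cycle = 31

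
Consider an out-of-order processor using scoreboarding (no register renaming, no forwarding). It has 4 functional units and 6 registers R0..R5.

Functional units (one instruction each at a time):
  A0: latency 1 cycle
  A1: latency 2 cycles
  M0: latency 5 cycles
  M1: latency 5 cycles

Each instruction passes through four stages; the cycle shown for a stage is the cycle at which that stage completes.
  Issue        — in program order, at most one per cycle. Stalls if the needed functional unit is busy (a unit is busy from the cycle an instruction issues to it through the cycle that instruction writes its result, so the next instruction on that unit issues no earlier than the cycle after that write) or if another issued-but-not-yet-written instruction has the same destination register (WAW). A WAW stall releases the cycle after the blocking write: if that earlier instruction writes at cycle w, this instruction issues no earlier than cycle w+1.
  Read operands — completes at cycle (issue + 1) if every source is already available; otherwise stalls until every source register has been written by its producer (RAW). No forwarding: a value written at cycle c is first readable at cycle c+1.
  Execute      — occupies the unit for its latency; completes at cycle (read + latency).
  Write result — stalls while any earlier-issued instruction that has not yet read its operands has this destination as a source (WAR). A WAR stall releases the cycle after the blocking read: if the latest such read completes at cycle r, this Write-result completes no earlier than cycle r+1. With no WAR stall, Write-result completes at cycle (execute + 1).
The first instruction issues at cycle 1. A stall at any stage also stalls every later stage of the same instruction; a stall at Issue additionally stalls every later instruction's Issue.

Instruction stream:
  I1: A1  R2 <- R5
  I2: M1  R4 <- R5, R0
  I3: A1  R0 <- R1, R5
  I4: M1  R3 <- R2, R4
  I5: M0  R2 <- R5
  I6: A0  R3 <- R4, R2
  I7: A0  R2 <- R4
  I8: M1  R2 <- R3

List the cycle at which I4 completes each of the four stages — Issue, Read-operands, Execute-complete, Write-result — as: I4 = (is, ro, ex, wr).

1) issue 1, read 2, done 4, write 5
2) issue 2, read 3, done 8, write 9
3) issue 6, read 7, done 9, write 10  <struct: A1 busy until I1 writes@5>
4) issue 10, read 11, done 16, write 17  <struct: M1 busy until I2 writes@9>
5) issue 11, read 12, done 17, write 18
6) issue 18, read 19, done 20, write 21  <WAW R3: wait I4 write@17>
7) issue 22, read 23, done 24, write 25  <struct: A0 busy until I6 writes@21>
8) issue 26, read 27, done 32, write 33  <WAW R2: wait I7 write@25>

I4 = (10, 11, 16, 17)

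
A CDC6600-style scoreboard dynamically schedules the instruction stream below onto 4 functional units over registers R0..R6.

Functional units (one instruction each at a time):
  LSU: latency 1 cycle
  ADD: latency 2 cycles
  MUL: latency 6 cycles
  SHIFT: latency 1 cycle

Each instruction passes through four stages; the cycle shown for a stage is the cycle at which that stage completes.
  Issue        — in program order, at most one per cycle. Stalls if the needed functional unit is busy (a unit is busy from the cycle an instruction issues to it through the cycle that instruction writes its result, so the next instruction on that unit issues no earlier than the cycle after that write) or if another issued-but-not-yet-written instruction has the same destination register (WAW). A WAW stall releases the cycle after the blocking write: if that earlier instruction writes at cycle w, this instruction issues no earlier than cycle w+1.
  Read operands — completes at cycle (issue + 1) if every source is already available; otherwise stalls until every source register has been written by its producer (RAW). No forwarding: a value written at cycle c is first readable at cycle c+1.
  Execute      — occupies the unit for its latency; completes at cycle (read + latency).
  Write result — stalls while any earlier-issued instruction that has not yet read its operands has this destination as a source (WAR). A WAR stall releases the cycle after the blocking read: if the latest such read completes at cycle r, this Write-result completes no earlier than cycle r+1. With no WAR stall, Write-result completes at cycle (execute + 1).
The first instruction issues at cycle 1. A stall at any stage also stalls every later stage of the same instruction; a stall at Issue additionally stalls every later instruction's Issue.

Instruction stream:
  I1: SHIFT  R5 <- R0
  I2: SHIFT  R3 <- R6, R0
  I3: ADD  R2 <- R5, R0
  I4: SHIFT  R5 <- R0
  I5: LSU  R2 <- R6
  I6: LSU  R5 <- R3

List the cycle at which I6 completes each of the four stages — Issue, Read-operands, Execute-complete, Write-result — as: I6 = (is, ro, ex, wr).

I6 = (15, 16, 17, 18)

I1 -> (1, 2, 3, 4)
I2 -> (5, 6, 7, 8)  // struct: SHIFT busy until I1 writes@4
I3 -> (6, 7, 9, 10)
I4 -> (9, 10, 11, 12)  // struct: SHIFT busy until I2 writes@8
I5 -> (11, 12, 13, 14)  // WAW R2: wait I3 write@10
I6 -> (15, 16, 17, 18)  // struct: LSU busy until I5 writes@14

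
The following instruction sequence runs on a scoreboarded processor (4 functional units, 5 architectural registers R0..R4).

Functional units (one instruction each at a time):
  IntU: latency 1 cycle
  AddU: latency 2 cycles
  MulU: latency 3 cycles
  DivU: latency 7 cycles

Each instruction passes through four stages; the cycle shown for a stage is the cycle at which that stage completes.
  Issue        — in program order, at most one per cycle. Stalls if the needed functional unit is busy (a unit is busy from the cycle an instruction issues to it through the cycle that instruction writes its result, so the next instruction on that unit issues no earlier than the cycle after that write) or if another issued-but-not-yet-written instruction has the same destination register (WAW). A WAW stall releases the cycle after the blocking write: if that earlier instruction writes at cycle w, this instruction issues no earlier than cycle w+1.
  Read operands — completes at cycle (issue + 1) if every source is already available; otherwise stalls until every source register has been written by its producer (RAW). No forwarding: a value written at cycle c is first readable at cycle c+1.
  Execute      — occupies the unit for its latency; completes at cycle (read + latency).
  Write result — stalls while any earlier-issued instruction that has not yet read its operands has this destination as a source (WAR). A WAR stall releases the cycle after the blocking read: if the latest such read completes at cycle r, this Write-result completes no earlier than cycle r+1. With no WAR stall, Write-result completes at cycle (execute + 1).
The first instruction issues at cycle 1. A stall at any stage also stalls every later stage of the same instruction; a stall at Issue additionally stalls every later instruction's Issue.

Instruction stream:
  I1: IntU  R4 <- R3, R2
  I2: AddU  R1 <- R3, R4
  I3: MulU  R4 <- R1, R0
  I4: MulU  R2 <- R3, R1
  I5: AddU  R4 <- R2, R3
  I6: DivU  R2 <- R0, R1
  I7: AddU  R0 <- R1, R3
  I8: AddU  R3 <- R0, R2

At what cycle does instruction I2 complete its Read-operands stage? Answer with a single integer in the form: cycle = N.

[1] I1 issues→IntU
[2] I1 reads, I2 issues→AddU
[3] I1 exec-done
[4] I1 writes R4
[5] I2 reads, I3 issues→MulU
[7] I2 exec-done
[8] I2 writes R1
[9] I3 reads
[12] I3 exec-done
[13] I3 writes R4
[14] I4 issues→MulU
[15] I4 reads, I5 issues→AddU
[18] I4 exec-done
[19] I4 writes R2
[20] I5 reads, I6 issues→DivU
[21] I6 reads
[22] I5 exec-done
[23] I5 writes R4
[24] I7 issues→AddU
[25] I7 reads
[27] I7 exec-done
[28] I6 exec-done, I7 writes R0
[29] I6 writes R2, I8 issues→AddU
[30] I8 reads
[32] I8 exec-done
[33] I8 writes R3

cycle = 5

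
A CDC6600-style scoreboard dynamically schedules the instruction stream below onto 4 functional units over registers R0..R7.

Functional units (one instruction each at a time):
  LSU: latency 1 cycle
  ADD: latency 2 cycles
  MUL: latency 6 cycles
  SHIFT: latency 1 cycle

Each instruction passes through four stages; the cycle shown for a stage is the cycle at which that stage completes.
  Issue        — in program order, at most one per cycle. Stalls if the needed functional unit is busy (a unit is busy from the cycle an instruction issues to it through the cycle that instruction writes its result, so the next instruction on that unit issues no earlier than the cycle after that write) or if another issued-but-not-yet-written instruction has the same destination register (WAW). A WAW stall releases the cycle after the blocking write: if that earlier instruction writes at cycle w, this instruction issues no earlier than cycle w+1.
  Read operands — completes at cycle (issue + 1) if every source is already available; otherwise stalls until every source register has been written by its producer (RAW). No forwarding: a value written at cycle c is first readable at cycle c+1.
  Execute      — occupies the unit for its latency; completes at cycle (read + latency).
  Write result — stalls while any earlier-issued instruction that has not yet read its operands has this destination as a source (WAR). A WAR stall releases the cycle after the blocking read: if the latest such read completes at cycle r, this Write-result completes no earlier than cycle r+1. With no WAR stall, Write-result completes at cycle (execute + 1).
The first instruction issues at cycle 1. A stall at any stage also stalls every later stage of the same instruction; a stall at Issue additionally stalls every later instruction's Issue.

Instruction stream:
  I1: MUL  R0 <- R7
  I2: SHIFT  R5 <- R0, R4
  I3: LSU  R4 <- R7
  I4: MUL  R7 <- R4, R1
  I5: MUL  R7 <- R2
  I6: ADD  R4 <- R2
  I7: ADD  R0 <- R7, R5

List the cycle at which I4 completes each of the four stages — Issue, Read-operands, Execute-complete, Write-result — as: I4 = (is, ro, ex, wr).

1) issue 1, read 2, done 8, write 9
2) issue 2, read 10, done 11, write 12  <RAW R0: wait I1 write@9>
3) issue 3, read 4, done 5, write 11  <WAR R4: wait I2 read@10>
4) issue 10, read 12, done 18, write 19  <struct: MUL busy until I1 writes@9 / RAW R4: wait I3 write@11>
5) issue 20, read 21, done 27, write 28  <struct: MUL busy until I4 writes@19>
6) issue 21, read 22, done 24, write 25
7) issue 26, read 29, done 31, write 32  <struct: ADD busy until I6 writes@25 / RAW R7: wait I5 write@28>

I4 = (10, 12, 18, 19)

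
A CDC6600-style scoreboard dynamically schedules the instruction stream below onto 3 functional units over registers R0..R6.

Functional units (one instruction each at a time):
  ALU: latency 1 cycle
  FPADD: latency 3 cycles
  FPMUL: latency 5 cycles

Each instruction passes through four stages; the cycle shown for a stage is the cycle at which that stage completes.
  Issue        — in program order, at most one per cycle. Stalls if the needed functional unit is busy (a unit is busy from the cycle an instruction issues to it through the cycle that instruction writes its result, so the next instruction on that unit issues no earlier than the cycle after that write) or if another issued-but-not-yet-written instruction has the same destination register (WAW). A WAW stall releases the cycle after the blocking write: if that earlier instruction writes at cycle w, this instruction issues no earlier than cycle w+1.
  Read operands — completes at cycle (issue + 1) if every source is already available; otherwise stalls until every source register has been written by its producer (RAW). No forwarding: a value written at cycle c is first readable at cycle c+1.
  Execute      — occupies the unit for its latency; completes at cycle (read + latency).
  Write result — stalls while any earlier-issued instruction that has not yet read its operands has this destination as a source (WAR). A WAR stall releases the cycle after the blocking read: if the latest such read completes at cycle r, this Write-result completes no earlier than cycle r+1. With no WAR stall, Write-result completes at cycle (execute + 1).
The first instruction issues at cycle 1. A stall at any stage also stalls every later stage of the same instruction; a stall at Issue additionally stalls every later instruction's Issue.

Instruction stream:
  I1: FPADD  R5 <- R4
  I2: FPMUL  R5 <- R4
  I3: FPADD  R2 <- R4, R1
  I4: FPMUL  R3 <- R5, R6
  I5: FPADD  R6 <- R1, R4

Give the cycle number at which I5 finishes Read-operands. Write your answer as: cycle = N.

cycle = 17

c1: I1→FPADD
c2: I1 RO
c5: I1 EX
c6: I1 WR R5
c7: I2→FPMUL
c8: I2 RO; I3→FPADD
c9: I3 RO
c12: I3 EX
c13: I2 EX; I3 WR R2
c14: I2 WR R5
c15: I4→FPMUL
c16: I4 RO; I5→FPADD
c17: I5 RO
c20: I5 EX
c21: I4 EX; I5 WR R6
c22: I4 WR R3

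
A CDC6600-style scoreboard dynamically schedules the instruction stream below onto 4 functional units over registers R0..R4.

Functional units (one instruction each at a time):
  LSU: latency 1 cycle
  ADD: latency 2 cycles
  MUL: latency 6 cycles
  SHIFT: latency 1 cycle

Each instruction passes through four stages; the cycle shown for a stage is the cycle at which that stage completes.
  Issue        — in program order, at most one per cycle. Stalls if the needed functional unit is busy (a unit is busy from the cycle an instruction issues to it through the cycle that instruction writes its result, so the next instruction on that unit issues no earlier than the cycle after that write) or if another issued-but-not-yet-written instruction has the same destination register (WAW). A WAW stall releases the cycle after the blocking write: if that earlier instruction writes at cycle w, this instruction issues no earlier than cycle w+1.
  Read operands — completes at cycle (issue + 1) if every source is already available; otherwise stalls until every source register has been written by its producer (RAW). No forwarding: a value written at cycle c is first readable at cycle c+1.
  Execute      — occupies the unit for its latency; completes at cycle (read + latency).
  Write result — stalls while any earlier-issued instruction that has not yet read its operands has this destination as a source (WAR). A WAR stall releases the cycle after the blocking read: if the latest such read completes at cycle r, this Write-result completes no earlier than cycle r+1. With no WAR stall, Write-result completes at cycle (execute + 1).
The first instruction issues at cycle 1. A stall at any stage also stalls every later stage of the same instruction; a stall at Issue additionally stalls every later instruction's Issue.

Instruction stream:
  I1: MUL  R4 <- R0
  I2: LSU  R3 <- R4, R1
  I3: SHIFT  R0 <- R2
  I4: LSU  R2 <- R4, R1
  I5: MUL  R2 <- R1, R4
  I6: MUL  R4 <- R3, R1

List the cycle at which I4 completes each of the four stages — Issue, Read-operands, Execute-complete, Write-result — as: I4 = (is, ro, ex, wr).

1) issue 1, read 2, done 8, write 9
2) issue 2, read 10, done 11, write 12  <RAW R4: wait I1 write@9>
3) issue 3, read 4, done 5, write 6
4) issue 13, read 14, done 15, write 16  <struct: LSU busy until I2 writes@12>
5) issue 17, read 18, done 24, write 25  <WAW R2: wait I4 write@16>
6) issue 26, read 27, done 33, write 34  <struct: MUL busy until I5 writes@25>

I4 = (13, 14, 15, 16)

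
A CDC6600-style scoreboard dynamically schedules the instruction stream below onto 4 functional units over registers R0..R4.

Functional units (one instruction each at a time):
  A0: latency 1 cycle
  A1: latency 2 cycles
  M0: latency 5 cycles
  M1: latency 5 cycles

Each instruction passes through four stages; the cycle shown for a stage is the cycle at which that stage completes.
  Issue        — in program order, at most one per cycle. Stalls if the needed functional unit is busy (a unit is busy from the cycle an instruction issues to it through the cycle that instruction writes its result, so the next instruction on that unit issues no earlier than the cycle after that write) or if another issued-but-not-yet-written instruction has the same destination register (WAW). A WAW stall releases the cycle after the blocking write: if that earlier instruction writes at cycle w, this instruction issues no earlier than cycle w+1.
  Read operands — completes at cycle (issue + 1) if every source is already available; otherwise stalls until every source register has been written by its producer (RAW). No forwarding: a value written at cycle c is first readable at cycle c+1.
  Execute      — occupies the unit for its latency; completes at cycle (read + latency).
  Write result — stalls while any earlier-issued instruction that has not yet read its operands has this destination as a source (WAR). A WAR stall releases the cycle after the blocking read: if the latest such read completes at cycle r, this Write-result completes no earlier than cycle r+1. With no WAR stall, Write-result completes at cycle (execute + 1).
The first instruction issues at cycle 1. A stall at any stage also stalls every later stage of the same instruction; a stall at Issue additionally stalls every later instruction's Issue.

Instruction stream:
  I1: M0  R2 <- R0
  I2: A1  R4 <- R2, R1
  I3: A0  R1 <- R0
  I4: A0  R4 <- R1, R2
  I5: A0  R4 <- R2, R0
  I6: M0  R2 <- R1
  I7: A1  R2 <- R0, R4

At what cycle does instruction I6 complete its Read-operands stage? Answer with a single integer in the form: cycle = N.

cycle = 19

I1 -> (1, 2, 7, 8)
I2 -> (2, 9, 11, 12)  // RAW R2: wait I1 write@8
I3 -> (3, 4, 5, 10)  // WAR R1: wait I2 read@9
I4 -> (13, 14, 15, 16)  // WAW R4: wait I2 write@12
I5 -> (17, 18, 19, 20)  // struct: A0 busy until I4 writes@16
I6 -> (18, 19, 24, 25)
I7 -> (26, 27, 29, 30)  // WAW R2: wait I6 write@25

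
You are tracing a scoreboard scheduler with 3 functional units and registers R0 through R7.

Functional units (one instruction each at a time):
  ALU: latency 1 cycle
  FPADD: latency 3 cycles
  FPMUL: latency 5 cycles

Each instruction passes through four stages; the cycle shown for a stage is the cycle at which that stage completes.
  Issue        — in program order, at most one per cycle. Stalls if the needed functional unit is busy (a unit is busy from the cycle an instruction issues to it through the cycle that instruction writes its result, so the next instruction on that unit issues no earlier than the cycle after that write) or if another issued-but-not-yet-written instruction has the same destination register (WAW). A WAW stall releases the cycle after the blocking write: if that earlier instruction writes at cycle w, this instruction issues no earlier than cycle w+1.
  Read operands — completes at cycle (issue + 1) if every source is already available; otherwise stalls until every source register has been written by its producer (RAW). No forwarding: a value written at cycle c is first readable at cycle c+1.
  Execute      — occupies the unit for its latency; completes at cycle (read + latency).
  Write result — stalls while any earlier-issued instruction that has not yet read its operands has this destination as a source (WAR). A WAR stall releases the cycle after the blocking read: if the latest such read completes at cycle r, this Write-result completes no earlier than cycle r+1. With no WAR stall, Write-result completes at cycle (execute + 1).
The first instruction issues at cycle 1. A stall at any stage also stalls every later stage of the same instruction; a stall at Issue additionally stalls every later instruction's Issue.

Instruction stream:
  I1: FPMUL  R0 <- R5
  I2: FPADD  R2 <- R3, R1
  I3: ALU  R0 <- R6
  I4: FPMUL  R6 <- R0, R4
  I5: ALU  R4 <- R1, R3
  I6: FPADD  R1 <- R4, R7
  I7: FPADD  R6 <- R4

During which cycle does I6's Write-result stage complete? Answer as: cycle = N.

cycle = 21

[I1] 1/2/7/8
[I2] 2/3/6/7
[I3] 9/10/11/12  (WAW R0: wait I1 write@8)
[I4] 10/13/18/19  (RAW R0: wait I3 write@12)
[I5] 13/14/15/16  (struct: ALU busy until I3 writes@12)
[I6] 14/17/20/21  (RAW R4: wait I5 write@16)
[I7] 22/23/26/27  (struct: FPADD busy until I6 writes@21)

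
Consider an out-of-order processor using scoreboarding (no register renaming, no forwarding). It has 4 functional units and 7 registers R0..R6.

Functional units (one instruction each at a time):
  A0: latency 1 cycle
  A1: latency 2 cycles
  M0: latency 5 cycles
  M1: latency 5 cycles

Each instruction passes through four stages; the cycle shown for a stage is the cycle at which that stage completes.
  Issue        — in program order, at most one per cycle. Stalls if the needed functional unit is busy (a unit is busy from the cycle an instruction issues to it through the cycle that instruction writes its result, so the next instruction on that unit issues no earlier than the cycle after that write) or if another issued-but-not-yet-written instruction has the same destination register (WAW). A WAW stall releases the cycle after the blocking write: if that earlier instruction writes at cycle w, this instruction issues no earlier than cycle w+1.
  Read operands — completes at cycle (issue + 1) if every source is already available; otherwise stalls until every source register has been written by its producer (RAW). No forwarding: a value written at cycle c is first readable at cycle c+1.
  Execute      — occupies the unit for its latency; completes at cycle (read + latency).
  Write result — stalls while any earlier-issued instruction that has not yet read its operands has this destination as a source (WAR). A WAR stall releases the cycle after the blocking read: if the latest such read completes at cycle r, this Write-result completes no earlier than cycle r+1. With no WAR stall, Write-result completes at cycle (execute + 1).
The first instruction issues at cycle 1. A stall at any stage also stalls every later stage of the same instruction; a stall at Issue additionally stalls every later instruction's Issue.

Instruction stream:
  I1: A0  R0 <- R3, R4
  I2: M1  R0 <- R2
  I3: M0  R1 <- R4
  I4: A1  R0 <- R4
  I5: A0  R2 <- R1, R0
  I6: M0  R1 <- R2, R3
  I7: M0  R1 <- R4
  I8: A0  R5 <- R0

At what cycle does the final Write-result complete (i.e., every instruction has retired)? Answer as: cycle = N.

cycle = 35

I1  is:1  ro:2  ex:3  wr:4
I2  is:5  ro:6  ex:11  wr:12  — WAW R0: wait I1 write@4
I3  is:6  ro:7  ex:12  wr:13
I4  is:13  ro:14  ex:16  wr:17  — WAW R0: wait I2 write@12
I5  is:14  ro:18  ex:19  wr:20  — RAW R0: wait I4 write@17
I6  is:15  ro:21  ex:26  wr:27  — RAW R2: wait I5 write@20
I7  is:28  ro:29  ex:34  wr:35  — struct: M0 busy until I6 writes@27
I8  is:29  ro:30  ex:31  wr:32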